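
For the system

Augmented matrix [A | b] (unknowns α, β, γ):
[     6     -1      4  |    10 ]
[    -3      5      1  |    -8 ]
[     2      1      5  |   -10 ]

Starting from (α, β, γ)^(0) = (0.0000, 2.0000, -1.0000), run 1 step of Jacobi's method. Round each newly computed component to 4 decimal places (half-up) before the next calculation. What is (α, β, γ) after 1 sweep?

(2.6667, -1.4000, -2.4000)

Iteration 1:
  α = (10 - (-1)·2.0000 - (4)·-1.0000) / (6) = 2.6667
  β = (-8 - (-3)·0.0000 - (1)·-1.0000) / (5) = -1.4000
  γ = (-10 - (2)·0.0000 - (1)·2.0000) / (5) = -2.4000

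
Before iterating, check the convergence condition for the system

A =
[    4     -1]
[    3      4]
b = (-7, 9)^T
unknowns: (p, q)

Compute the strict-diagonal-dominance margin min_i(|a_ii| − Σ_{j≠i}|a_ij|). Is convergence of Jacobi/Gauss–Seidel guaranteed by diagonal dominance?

row 1: |4| − (1) = 3
row 2: |4| − (3) = 1
minimum over rows = 1 → strictly diagonally dominant (convergence guaranteed)

1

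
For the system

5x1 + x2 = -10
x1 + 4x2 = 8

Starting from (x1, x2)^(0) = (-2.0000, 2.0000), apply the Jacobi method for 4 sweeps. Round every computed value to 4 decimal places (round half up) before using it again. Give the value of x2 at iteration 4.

Iteration 1:
  x1 = (-10 - (1)·2.0000) / (5) = -2.4000
  x2 = (8 - (1)·-2.0000) / (4) = 2.5000
Iteration 2:
  x1 = (-10 - (1)·2.5000) / (5) = -2.5000
  x2 = (8 - (1)·-2.4000) / (4) = 2.6000
Iteration 3:
  x1 = (-10 - (1)·2.6000) / (5) = -2.5200
  x2 = (8 - (1)·-2.5000) / (4) = 2.6250
Iteration 4:
  x1 = (-10 - (1)·2.6250) / (5) = -2.5250
  x2 = (8 - (1)·-2.5200) / (4) = 2.6300

2.6300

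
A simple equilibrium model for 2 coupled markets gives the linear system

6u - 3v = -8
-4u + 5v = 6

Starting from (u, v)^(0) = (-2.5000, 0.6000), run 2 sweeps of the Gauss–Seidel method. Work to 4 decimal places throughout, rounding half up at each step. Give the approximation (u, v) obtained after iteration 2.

Iteration 1:
  u = (-8 - (-3)·0.6000) / (6) = -1.0333
  v = (6 - (-4)·-1.0333) / (5) = 0.3734
Iteration 2:
  u = (-8 - (-3)·0.3734) / (6) = -1.1466
  v = (6 - (-4)·-1.1466) / (5) = 0.2827

(-1.1466, 0.2827)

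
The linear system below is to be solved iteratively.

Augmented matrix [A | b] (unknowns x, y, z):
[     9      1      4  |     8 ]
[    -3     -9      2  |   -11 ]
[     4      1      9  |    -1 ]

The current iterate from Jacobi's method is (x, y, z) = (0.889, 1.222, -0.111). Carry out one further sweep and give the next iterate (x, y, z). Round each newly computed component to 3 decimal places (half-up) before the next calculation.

(0.802, 0.901, -0.642)

One sweep:
  x = (8 - (1)·1.222 - (4)·-0.111) / (9) = 0.802
  y = (-11 - (-3)·0.889 - (2)·-0.111) / (-9) = 0.901
  z = (-1 - (4)·0.889 - (1)·1.222) / (9) = -0.642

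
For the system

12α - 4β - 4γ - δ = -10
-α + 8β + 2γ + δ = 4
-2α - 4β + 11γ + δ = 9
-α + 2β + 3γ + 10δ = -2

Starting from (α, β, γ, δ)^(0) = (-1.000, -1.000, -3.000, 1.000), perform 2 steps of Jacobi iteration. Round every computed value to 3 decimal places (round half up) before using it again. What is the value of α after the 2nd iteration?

Iteration 1:
  α = (-10 - (-4)·-1.000 - (-4)·-3.000 - (-1)·1.000) / (12) = -2.083
  β = (4 - (-1)·-1.000 - (2)·-3.000 - (1)·1.000) / (8) = 1.000
  γ = (9 - (-2)·-1.000 - (-4)·-1.000 - (1)·1.000) / (11) = 0.182
  δ = (-2 - (-1)·-1.000 - (2)·-1.000 - (3)·-3.000) / (10) = 0.800
Iteration 2:
  α = (-10 - (-4)·1.000 - (-4)·0.182 - (-1)·0.800) / (12) = -0.373
  β = (4 - (-1)·-2.083 - (2)·0.182 - (1)·0.800) / (8) = 0.094
  γ = (9 - (-2)·-2.083 - (-4)·1.000 - (1)·0.800) / (11) = 0.730
  δ = (-2 - (-1)·-2.083 - (2)·1.000 - (3)·0.182) / (10) = -0.663

-0.373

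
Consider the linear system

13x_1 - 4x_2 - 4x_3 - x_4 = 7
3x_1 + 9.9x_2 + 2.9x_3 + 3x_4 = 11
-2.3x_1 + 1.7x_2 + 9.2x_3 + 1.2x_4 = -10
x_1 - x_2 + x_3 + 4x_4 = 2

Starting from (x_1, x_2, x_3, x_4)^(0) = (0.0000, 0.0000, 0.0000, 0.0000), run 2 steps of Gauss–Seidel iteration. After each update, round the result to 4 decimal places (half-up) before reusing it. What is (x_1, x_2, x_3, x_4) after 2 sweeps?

(0.5512, 1.0064, -1.2505, 0.9264)

Iteration 1:
  x_1 = (7 - (-4)·0.0000 - (-4)·0.0000 - (-1)·0.0000) / (13) = 0.5385
  x_2 = (11 - (3)·0.5385 - (2.9)·0.0000 - (3)·0.0000) / (9.9) = 0.9479
  x_3 = (-10 - (-2.3)·0.5385 - (1.7)·0.9479 - (1.2)·0.0000) / (9.2) = -1.1275
  x_4 = (2 - (1)·0.5385 - (-1)·0.9479 - (1)·-1.1275) / (4) = 0.8842
Iteration 2:
  x_1 = (7 - (-4)·0.9479 - (-4)·-1.1275 - (-1)·0.8842) / (13) = 0.5512
  x_2 = (11 - (3)·0.5512 - (2.9)·-1.1275 - (3)·0.8842) / (9.9) = 1.0064
  x_3 = (-10 - (-2.3)·0.5512 - (1.7)·1.0064 - (1.2)·0.8842) / (9.2) = -1.2505
  x_4 = (2 - (1)·0.5512 - (-1)·1.0064 - (1)·-1.2505) / (4) = 0.9264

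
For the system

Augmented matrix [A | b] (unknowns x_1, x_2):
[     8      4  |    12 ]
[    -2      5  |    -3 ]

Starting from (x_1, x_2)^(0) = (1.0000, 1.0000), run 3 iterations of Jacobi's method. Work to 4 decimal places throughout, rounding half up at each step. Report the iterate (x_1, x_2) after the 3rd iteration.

(1.6000, 0.0400)

Iteration 1:
  x_1 = (12 - (4)·1.0000) / (8) = 1.0000
  x_2 = (-3 - (-2)·1.0000) / (5) = -0.2000
Iteration 2:
  x_1 = (12 - (4)·-0.2000) / (8) = 1.6000
  x_2 = (-3 - (-2)·1.0000) / (5) = -0.2000
Iteration 3:
  x_1 = (12 - (4)·-0.2000) / (8) = 1.6000
  x_2 = (-3 - (-2)·1.6000) / (5) = 0.0400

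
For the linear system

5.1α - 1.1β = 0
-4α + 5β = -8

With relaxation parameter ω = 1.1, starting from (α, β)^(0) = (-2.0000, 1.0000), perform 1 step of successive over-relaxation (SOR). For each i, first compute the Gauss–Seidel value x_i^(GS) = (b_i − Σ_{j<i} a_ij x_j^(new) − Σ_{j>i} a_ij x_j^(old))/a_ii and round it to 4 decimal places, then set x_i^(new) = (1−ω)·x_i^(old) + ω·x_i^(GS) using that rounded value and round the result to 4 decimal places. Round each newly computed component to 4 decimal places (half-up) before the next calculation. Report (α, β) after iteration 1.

(0.4373, -1.4752)

Iteration 1:
  α: GS value = (0 - (-1.1)·1.0000) / (5.1) = 0.2157;  α ← (1−ω)·-2.0000 + ω·0.2157 = 0.4373
  β: GS value = (-8 - (-4)·0.4373) / (5) = -1.2502;  β ← (1−ω)·1.0000 + ω·-1.2502 = -1.4752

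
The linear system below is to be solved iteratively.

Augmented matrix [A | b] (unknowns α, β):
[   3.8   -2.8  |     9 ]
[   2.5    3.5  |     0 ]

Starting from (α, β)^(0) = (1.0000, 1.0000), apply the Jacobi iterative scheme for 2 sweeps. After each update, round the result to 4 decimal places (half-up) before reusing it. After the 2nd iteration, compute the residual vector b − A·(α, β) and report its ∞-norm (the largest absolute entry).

4.2107

Iteration 1:
  α = (9 - (-2.8)·1.0000) / (3.8) = 3.1053
  β = (0 - (2.5)·1.0000) / (3.5) = -0.7143
Iteration 2:
  α = (9 - (-2.8)·-0.7143) / (3.8) = 1.8421
  β = (0 - (2.5)·3.1053) / (3.5) = -2.2181
Residual b − A·x = (-4.2107, 3.1581); ∞-norm = 4.2107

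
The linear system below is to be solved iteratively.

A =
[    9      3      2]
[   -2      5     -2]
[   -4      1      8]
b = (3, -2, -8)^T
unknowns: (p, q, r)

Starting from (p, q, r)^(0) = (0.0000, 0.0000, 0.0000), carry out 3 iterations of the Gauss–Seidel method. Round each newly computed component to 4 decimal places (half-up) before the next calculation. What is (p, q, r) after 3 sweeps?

(0.6356, -0.4018, -0.6320)

Iteration 1:
  p = (3 - (3)·0.0000 - (2)·0.0000) / (9) = 0.3333
  q = (-2 - (-2)·0.3333 - (-2)·0.0000) / (5) = -0.2667
  r = (-8 - (-4)·0.3333 - (1)·-0.2667) / (8) = -0.8000
Iteration 2:
  p = (3 - (3)·-0.2667 - (2)·-0.8000) / (9) = 0.6000
  q = (-2 - (-2)·0.6000 - (-2)·-0.8000) / (5) = -0.4800
  r = (-8 - (-4)·0.6000 - (1)·-0.4800) / (8) = -0.6400
Iteration 3:
  p = (3 - (3)·-0.4800 - (2)·-0.6400) / (9) = 0.6356
  q = (-2 - (-2)·0.6356 - (-2)·-0.6400) / (5) = -0.4018
  r = (-8 - (-4)·0.6356 - (1)·-0.4018) / (8) = -0.6320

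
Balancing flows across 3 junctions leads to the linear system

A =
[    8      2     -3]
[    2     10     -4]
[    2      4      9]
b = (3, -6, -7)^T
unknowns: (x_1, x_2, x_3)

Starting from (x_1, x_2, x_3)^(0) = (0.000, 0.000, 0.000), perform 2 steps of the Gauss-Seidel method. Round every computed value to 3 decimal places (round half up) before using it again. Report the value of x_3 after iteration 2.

Iteration 1:
  x_1 = (3 - (2)·0.000 - (-3)·0.000) / (8) = 0.375
  x_2 = (-6 - (2)·0.375 - (-4)·0.000) / (10) = -0.675
  x_3 = (-7 - (2)·0.375 - (4)·-0.675) / (9) = -0.561
Iteration 2:
  x_1 = (3 - (2)·-0.675 - (-3)·-0.561) / (8) = 0.333
  x_2 = (-6 - (2)·0.333 - (-4)·-0.561) / (10) = -0.891
  x_3 = (-7 - (2)·0.333 - (4)·-0.891) / (9) = -0.456

-0.456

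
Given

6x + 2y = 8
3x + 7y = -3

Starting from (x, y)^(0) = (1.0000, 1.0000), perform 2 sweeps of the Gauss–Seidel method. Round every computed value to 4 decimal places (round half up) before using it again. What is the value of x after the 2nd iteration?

Iteration 1:
  x = (8 - (2)·1.0000) / (6) = 1.0000
  y = (-3 - (3)·1.0000) / (7) = -0.8571
Iteration 2:
  x = (8 - (2)·-0.8571) / (6) = 1.6190
  y = (-3 - (3)·1.6190) / (7) = -1.1224

1.6190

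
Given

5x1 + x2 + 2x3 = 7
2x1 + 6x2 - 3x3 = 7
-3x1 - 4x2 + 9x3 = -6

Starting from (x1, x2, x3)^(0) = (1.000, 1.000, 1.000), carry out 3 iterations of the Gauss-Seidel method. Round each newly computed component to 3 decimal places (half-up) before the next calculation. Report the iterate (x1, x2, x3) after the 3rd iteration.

(1.176, 0.821, 0.090)

Iteration 1:
  x1 = (7 - (1)·1.000 - (2)·1.000) / (5) = 0.800
  x2 = (7 - (2)·0.800 - (-3)·1.000) / (6) = 1.400
  x3 = (-6 - (-3)·0.800 - (-4)·1.400) / (9) = 0.222
Iteration 2:
  x1 = (7 - (1)·1.400 - (2)·0.222) / (5) = 1.031
  x2 = (7 - (2)·1.031 - (-3)·0.222) / (6) = 0.934
  x3 = (-6 - (-3)·1.031 - (-4)·0.934) / (9) = 0.092
Iteration 3:
  x1 = (7 - (1)·0.934 - (2)·0.092) / (5) = 1.176
  x2 = (7 - (2)·1.176 - (-3)·0.092) / (6) = 0.821
  x3 = (-6 - (-3)·1.176 - (-4)·0.821) / (9) = 0.090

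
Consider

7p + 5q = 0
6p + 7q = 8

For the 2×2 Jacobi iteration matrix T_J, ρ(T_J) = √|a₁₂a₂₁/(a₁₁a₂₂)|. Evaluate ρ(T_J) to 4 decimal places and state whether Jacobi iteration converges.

0.7825

a₁₂a₂₁/(a₁₁a₂₂) = (5)·(6) / ((7)·(7)) = 0.612245
ρ = √|0.612245| = √0.612245 = 0.7825
ρ < 1, so Jacobi converges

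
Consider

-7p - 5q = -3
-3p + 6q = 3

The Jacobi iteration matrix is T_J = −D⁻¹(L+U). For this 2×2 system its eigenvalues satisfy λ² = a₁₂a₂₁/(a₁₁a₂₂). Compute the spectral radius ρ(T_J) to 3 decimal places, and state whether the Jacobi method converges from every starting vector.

0.598

a₁₂a₂₁/(a₁₁a₂₂) = (-5)·(-3) / ((-7)·(6)) = -0.357143
ρ = √|-0.357143| = √0.357143 = 0.598
ρ < 1, so Jacobi converges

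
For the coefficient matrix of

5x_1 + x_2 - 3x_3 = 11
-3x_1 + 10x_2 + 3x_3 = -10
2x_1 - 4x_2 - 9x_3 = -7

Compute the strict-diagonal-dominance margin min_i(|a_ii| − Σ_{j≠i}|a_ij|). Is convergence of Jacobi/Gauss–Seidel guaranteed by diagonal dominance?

row 1: |5| − (1+3) = 1
row 2: |10| − (3+3) = 4
row 3: |-9| − (2+4) = 3
minimum over rows = 1 → strictly diagonally dominant (convergence guaranteed)

1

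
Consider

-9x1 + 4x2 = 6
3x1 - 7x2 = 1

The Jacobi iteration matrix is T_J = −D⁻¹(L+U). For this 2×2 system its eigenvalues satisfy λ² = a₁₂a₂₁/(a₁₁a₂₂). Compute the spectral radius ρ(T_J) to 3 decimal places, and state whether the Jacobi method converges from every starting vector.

a₁₂a₂₁/(a₁₁a₂₂) = (4)·(3) / ((-9)·(-7)) = 0.190476
ρ = √|0.190476| = √0.190476 = 0.436
ρ < 1, so Jacobi converges

0.436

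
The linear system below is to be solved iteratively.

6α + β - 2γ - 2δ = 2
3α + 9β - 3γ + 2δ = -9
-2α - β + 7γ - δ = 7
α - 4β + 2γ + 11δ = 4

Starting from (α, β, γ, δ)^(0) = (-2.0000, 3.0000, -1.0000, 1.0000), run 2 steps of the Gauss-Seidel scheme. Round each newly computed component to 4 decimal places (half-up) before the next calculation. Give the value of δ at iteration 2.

-0.2198

Iteration 1:
  α = (2 - (1)·3.0000 - (-2)·-1.0000 - (-2)·1.0000) / (6) = -0.1667
  β = (-9 - (3)·-0.1667 - (-3)·-1.0000 - (2)·1.0000) / (9) = -1.5000
  γ = (7 - (-2)·-0.1667 - (-1)·-1.5000 - (-1)·1.0000) / (7) = 0.8809
  δ = (4 - (1)·-0.1667 - (-4)·-1.5000 - (2)·0.8809) / (11) = -0.3268
Iteration 2:
  α = (2 - (1)·-1.5000 - (-2)·0.8809 - (-2)·-0.3268) / (6) = 0.7680
  β = (-9 - (3)·0.7680 - (-3)·0.8809 - (2)·-0.3268) / (9) = -0.8897
  γ = (7 - (-2)·0.7680 - (-1)·-0.8897 - (-1)·-0.3268) / (7) = 1.0456
  δ = (4 - (1)·0.7680 - (-4)·-0.8897 - (2)·1.0456) / (11) = -0.2198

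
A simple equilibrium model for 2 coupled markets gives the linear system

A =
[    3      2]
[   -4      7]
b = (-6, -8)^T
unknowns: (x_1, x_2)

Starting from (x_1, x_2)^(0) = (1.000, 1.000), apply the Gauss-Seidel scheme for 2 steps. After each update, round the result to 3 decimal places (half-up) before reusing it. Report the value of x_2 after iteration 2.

-1.270

Iteration 1:
  x_1 = (-6 - (2)·1.000) / (3) = -2.667
  x_2 = (-8 - (-4)·-2.667) / (7) = -2.667
Iteration 2:
  x_1 = (-6 - (2)·-2.667) / (3) = -0.222
  x_2 = (-8 - (-4)·-0.222) / (7) = -1.270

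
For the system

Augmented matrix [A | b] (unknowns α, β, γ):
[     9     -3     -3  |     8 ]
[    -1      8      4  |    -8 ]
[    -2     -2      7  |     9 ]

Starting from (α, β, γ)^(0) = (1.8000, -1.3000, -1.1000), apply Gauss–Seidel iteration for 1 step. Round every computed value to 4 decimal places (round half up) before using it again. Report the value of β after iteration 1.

Iteration 1:
  α = (8 - (-3)·-1.3000 - (-3)·-1.1000) / (9) = 0.0889
  β = (-8 - (-1)·0.0889 - (4)·-1.1000) / (8) = -0.4389
  γ = (9 - (-2)·0.0889 - (-2)·-0.4389) / (7) = 1.1857

-0.4389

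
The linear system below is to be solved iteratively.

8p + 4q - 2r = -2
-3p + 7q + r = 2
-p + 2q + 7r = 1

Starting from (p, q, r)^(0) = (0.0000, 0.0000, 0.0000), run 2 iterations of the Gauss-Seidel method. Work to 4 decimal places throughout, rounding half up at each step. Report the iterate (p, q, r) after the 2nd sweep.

(-0.3253, 0.1383, 0.0569)

Iteration 1:
  p = (-2 - (4)·0.0000 - (-2)·0.0000) / (8) = -0.2500
  q = (2 - (-3)·-0.2500 - (1)·0.0000) / (7) = 0.1786
  r = (1 - (-1)·-0.2500 - (2)·0.1786) / (7) = 0.0561
Iteration 2:
  p = (-2 - (4)·0.1786 - (-2)·0.0561) / (8) = -0.3253
  q = (2 - (-3)·-0.3253 - (1)·0.0561) / (7) = 0.1383
  r = (1 - (-1)·-0.3253 - (2)·0.1383) / (7) = 0.0569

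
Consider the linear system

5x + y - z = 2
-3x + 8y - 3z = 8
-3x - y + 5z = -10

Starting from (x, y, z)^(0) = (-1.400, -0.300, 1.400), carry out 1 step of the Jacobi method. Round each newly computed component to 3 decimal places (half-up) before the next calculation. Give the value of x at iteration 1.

0.740

Iteration 1:
  x = (2 - (1)·-0.300 - (-1)·1.400) / (5) = 0.740
  y = (8 - (-3)·-1.400 - (-3)·1.400) / (8) = 1.000
  z = (-10 - (-3)·-1.400 - (-1)·-0.300) / (5) = -2.900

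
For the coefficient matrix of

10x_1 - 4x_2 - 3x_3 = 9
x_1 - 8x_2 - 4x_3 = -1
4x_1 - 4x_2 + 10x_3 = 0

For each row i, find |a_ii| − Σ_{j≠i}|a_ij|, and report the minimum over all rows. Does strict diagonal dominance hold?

row 1: |10| − (4+3) = 3
row 2: |-8| − (1+4) = 3
row 3: |10| − (4+4) = 2
minimum over rows = 2 → strictly diagonally dominant (convergence guaranteed)

2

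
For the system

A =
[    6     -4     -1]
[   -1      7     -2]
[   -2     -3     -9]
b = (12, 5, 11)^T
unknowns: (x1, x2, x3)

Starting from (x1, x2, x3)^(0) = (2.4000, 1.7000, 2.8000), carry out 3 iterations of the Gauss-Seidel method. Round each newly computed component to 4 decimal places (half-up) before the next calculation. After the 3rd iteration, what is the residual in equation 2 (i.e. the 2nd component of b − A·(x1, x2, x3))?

0.4014

Iteration 1:
  x1 = (12 - (-4)·1.7000 - (-1)·2.8000) / (6) = 3.6000
  x2 = (5 - (-1)·3.6000 - (-2)·2.8000) / (7) = 2.0286
  x3 = (11 - (-2)·3.6000 - (-3)·2.0286) / (-9) = -2.6984
Iteration 2:
  x1 = (12 - (-4)·2.0286 - (-1)·-2.6984) / (6) = 2.9027
  x2 = (5 - (-1)·2.9027 - (-2)·-2.6984) / (7) = 0.3580
  x3 = (11 - (-2)·2.9027 - (-3)·0.3580) / (-9) = -1.9866
Iteration 3:
  x1 = (12 - (-4)·0.3580 - (-1)·-1.9866) / (6) = 1.9076
  x2 = (5 - (-1)·1.9076 - (-2)·-1.9866) / (7) = 0.4192
  x3 = (11 - (-2)·1.9076 - (-3)·0.4192) / (-9) = -1.7859
Residual b − A·x = (0.4453, 0.4014, -0.0003)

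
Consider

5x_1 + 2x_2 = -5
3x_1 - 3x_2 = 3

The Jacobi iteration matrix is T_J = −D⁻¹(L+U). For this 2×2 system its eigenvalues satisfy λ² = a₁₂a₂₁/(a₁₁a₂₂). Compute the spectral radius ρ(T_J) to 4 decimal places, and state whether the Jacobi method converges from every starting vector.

a₁₂a₂₁/(a₁₁a₂₂) = (2)·(3) / ((5)·(-3)) = -0.400000
ρ = √|-0.400000| = √0.400000 = 0.6325
ρ < 1, so Jacobi converges

0.6325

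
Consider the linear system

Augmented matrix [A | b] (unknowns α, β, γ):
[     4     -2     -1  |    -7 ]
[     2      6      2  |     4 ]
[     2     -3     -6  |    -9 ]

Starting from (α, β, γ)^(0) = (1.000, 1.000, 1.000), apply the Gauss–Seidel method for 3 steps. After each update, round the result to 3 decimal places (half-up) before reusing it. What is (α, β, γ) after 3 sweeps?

(-1.179, 0.826, 0.694)

Iteration 1:
  α = (-7 - (-2)·1.000 - (-1)·1.000) / (4) = -1.000
  β = (4 - (2)·-1.000 - (2)·1.000) / (6) = 0.667
  γ = (-9 - (2)·-1.000 - (-3)·0.667) / (-6) = 0.833
Iteration 2:
  α = (-7 - (-2)·0.667 - (-1)·0.833) / (4) = -1.208
  β = (4 - (2)·-1.208 - (2)·0.833) / (6) = 0.792
  γ = (-9 - (2)·-1.208 - (-3)·0.792) / (-6) = 0.701
Iteration 3:
  α = (-7 - (-2)·0.792 - (-1)·0.701) / (4) = -1.179
  β = (4 - (2)·-1.179 - (2)·0.701) / (6) = 0.826
  γ = (-9 - (2)·-1.179 - (-3)·0.826) / (-6) = 0.694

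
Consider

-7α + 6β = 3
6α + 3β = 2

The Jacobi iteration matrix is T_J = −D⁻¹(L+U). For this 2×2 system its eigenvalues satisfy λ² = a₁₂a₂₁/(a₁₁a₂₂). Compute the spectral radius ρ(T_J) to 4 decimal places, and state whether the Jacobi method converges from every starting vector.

1.3093

a₁₂a₂₁/(a₁₁a₂₂) = (6)·(6) / ((-7)·(3)) = -1.714286
ρ = √|-1.714286| = √1.714286 = 1.3093
ρ > 1, so Jacobi diverges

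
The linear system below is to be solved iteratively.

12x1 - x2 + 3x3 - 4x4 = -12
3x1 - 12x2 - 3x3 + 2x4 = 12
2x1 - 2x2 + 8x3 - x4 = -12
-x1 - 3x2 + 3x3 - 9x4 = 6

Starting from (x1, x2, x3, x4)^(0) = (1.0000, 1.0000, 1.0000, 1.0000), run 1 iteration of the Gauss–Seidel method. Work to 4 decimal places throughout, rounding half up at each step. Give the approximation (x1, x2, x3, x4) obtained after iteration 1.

(-0.8333, -1.2917, -1.4896, -0.6400)

Iteration 1:
  x1 = (-12 - (-1)·1.0000 - (3)·1.0000 - (-4)·1.0000) / (12) = -0.8333
  x2 = (12 - (3)·-0.8333 - (-3)·1.0000 - (2)·1.0000) / (-12) = -1.2917
  x3 = (-12 - (2)·-0.8333 - (-2)·-1.2917 - (-1)·1.0000) / (8) = -1.4896
  x4 = (6 - (-1)·-0.8333 - (-3)·-1.2917 - (3)·-1.4896) / (-9) = -0.6400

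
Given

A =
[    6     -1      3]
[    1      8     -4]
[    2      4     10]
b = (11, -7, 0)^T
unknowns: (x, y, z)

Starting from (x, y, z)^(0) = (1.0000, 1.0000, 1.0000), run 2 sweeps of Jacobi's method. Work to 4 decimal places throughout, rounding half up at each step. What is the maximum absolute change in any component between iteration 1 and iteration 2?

Iteration 1:
  x = (11 - (-1)·1.0000 - (3)·1.0000) / (6) = 1.5000
  y = (-7 - (1)·1.0000 - (-4)·1.0000) / (8) = -0.5000
  z = (0 - (2)·1.0000 - (4)·1.0000) / (10) = -0.6000
Iteration 2:
  x = (11 - (-1)·-0.5000 - (3)·-0.6000) / (6) = 2.0500
  y = (-7 - (1)·1.5000 - (-4)·-0.6000) / (8) = -1.3625
  z = (0 - (2)·1.5000 - (4)·-0.5000) / (10) = -0.1000
Change: (0.5500, -0.8625, 0.5000) → max |·| = 0.8625

0.8625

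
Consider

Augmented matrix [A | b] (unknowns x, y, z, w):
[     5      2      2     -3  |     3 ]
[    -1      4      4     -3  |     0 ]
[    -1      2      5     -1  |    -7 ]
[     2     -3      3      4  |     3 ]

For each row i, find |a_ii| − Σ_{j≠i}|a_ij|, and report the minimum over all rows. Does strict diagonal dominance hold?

row 1: |5| − (2+2+3) = -2
row 2: |4| − (1+4+3) = -4
row 3: |5| − (1+2+1) = 1
row 4: |4| − (2+3+3) = -4
minimum over rows = -4 → not strictly diagonally dominant

-4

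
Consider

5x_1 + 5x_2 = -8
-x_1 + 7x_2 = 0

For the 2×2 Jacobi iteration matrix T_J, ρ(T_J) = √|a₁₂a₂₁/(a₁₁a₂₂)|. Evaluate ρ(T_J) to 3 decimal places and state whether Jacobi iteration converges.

a₁₂a₂₁/(a₁₁a₂₂) = (5)·(-1) / ((5)·(7)) = -0.142857
ρ = √|-0.142857| = √0.142857 = 0.378
ρ < 1, so Jacobi converges

0.378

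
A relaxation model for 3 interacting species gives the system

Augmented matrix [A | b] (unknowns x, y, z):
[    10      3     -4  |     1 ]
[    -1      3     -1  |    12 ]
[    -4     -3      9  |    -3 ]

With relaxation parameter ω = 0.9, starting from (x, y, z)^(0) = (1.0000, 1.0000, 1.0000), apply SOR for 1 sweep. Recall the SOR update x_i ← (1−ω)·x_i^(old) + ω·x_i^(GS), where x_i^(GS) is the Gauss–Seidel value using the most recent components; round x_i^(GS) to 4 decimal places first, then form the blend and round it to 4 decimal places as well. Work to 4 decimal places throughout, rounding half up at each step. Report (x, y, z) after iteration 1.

(0.2800, 4.0840, 1.1372)

Iteration 1:
  x: GS value = (1 - (3)·1.0000 - (-4)·1.0000) / (10) = 0.2000;  x ← (1−ω)·1.0000 + ω·0.2000 = 0.2800
  y: GS value = (12 - (-1)·0.2800 - (-1)·1.0000) / (3) = 4.4267;  y ← (1−ω)·1.0000 + ω·4.4267 = 4.0840
  z: GS value = (-3 - (-4)·0.2800 - (-3)·4.0840) / (9) = 1.1524;  z ← (1−ω)·1.0000 + ω·1.1524 = 1.1372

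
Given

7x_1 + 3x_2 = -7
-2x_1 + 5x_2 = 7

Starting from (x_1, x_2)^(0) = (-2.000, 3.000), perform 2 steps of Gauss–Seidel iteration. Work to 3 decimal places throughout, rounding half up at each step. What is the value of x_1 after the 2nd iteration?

Iteration 1:
  x_1 = (-7 - (3)·3.000) / (7) = -2.286
  x_2 = (7 - (-2)·-2.286) / (5) = 0.486
Iteration 2:
  x_1 = (-7 - (3)·0.486) / (7) = -1.208
  x_2 = (7 - (-2)·-1.208) / (5) = 0.917

-1.208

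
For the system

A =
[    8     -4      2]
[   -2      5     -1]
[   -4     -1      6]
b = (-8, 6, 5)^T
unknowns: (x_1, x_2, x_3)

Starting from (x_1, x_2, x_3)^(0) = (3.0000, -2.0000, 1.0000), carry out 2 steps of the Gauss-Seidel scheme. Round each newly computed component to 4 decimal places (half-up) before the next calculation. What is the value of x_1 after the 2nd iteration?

Iteration 1:
  x_1 = (-8 - (-4)·-2.0000 - (2)·1.0000) / (8) = -2.2500
  x_2 = (6 - (-2)·-2.2500 - (-1)·1.0000) / (5) = 0.5000
  x_3 = (5 - (-4)·-2.2500 - (-1)·0.5000) / (6) = -0.5833
Iteration 2:
  x_1 = (-8 - (-4)·0.5000 - (2)·-0.5833) / (8) = -0.6042
  x_2 = (6 - (-2)·-0.6042 - (-1)·-0.5833) / (5) = 0.8417
  x_3 = (5 - (-4)·-0.6042 - (-1)·0.8417) / (6) = 0.5708

-0.6042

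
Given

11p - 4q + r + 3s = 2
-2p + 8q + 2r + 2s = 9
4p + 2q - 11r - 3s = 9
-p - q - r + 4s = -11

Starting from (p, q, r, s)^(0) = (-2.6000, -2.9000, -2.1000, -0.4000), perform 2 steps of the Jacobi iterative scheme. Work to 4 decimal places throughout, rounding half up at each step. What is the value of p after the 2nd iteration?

Iteration 1:
  p = (2 - (-4)·-2.9000 - (1)·-2.1000 - (3)·-0.4000) / (11) = -0.5727
  q = (9 - (-2)·-2.6000 - (2)·-2.1000 - (2)·-0.4000) / (8) = 1.1000
  r = (9 - (4)·-2.6000 - (2)·-2.9000 - (-3)·-0.4000) / (-11) = -2.1818
  s = (-11 - (-1)·-2.6000 - (-1)·-2.9000 - (-1)·-2.1000) / (4) = -4.6500
Iteration 2:
  p = (2 - (-4)·1.1000 - (1)·-2.1818 - (3)·-4.6500) / (11) = 2.0483
  q = (9 - (-2)·-0.5727 - (2)·-2.1818 - (2)·-4.6500) / (8) = 2.6898
  r = (9 - (4)·-0.5727 - (2)·1.1000 - (-3)·-4.6500) / (-11) = 0.4417
  s = (-11 - (-1)·-0.5727 - (-1)·1.1000 - (-1)·-2.1818) / (4) = -3.1636

2.0483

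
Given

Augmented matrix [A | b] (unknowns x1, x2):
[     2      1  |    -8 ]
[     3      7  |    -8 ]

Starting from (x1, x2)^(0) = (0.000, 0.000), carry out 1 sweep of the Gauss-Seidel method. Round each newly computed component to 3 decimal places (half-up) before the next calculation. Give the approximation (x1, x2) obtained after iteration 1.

(-4.000, 0.571)

Iteration 1:
  x1 = (-8 - (1)·0.000) / (2) = -4.000
  x2 = (-8 - (3)·-4.000) / (7) = 0.571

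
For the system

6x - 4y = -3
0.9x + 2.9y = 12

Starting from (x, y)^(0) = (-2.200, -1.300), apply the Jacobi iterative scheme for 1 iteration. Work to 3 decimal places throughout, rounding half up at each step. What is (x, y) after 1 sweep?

Iteration 1:
  x = (-3 - (-4)·-1.300) / (6) = -1.367
  y = (12 - (0.9)·-2.200) / (2.9) = 4.821

(-1.367, 4.821)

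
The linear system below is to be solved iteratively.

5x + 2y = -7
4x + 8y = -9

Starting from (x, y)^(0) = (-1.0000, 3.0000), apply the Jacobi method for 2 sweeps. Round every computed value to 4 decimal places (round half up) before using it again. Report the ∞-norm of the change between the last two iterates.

Iteration 1:
  x = (-7 - (2)·3.0000) / (5) = -2.6000
  y = (-9 - (4)·-1.0000) / (8) = -0.6250
Iteration 2:
  x = (-7 - (2)·-0.6250) / (5) = -1.1500
  y = (-9 - (4)·-2.6000) / (8) = 0.1750
Change: (1.4500, 0.8000) → max |·| = 1.4500

1.4500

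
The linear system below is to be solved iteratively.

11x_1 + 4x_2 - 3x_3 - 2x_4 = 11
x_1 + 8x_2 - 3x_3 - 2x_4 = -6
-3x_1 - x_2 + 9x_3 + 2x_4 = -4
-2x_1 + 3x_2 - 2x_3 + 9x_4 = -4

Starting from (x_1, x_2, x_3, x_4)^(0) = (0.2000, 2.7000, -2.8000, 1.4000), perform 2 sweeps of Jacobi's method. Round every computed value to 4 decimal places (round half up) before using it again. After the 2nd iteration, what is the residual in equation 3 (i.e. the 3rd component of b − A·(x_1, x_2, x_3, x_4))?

Iteration 1:
  x_1 = (11 - (4)·2.7000 - (-3)·-2.8000 - (-2)·1.4000) / (11) = -0.4909
  x_2 = (-6 - (1)·0.2000 - (-3)·-2.8000 - (-2)·1.4000) / (8) = -1.4750
  x_3 = (-4 - (-3)·0.2000 - (-1)·2.7000 - (2)·1.4000) / (9) = -0.3889
  x_4 = (-4 - (-2)·0.2000 - (3)·2.7000 - (-2)·-2.8000) / (9) = -1.9222
Iteration 2:
  x_1 = (11 - (4)·-1.4750 - (-3)·-0.3889 - (-2)·-1.9222) / (11) = 1.0808
  x_2 = (-6 - (1)·-0.4909 - (-3)·-0.3889 - (-2)·-1.9222) / (8) = -1.3150
  x_3 = (-4 - (-3)·-0.4909 - (-1)·-1.4750 - (2)·-1.9222) / (9) = -0.3448
  x_4 = (-4 - (-2)·-0.4909 - (3)·-1.4750 - (-2)·-0.3889) / (9) = -0.1483
Residual b − A·x = (3.0402, 2.1082, 1.3272, 2.7517)

1.3272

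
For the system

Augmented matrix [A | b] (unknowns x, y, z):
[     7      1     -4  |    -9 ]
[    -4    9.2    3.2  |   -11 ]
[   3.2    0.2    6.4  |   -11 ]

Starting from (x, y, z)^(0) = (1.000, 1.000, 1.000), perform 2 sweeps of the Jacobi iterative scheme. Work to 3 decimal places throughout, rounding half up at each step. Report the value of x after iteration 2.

-2.413

Iteration 1:
  x = (-9 - (1)·1.000 - (-4)·1.000) / (7) = -0.857
  y = (-11 - (-4)·1.000 - (3.2)·1.000) / (9.2) = -1.109
  z = (-11 - (3.2)·1.000 - (0.2)·1.000) / (6.4) = -2.250
Iteration 2:
  x = (-9 - (1)·-1.109 - (-4)·-2.250) / (7) = -2.413
  y = (-11 - (-4)·-0.857 - (3.2)·-2.250) / (9.2) = -0.786
  z = (-11 - (3.2)·-0.857 - (0.2)·-1.109) / (6.4) = -1.256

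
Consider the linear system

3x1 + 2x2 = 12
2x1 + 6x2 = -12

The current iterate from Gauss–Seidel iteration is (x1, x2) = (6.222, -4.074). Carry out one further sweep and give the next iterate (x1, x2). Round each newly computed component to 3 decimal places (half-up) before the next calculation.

One sweep:
  x1 = (12 - (2)·-4.074) / (3) = 6.716
  x2 = (-12 - (2)·6.716) / (6) = -4.239

(6.716, -4.239)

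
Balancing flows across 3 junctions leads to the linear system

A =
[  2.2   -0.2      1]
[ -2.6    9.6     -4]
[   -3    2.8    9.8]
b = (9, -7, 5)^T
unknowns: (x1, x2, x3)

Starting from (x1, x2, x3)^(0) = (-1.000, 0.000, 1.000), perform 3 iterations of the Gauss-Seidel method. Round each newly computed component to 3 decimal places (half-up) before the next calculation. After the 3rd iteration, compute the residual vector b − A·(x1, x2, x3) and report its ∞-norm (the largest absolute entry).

Iteration 1:
  x1 = (9 - (-0.2)·0.000 - (1)·1.000) / (2.2) = 3.636
  x2 = (-7 - (-2.6)·3.636 - (-4)·1.000) / (9.6) = 0.672
  x3 = (5 - (-3)·3.636 - (2.8)·0.672) / (9.8) = 1.431
Iteration 2:
  x1 = (9 - (-0.2)·0.672 - (1)·1.431) / (2.2) = 3.502
  x2 = (-7 - (-2.6)·3.502 - (-4)·1.431) / (9.6) = 0.816
  x3 = (5 - (-3)·3.502 - (2.8)·0.816) / (9.8) = 1.349
Iteration 3:
  x1 = (9 - (-0.2)·0.816 - (1)·1.349) / (2.2) = 3.552
  x2 = (-7 - (-2.6)·3.552 - (-4)·1.349) / (9.6) = 0.795
  x3 = (5 - (-3)·3.552 - (2.8)·0.795) / (9.8) = 1.370
Residual b − A·x = (-0.025, 0.083, 0.004); ∞-norm = 0.083

0.083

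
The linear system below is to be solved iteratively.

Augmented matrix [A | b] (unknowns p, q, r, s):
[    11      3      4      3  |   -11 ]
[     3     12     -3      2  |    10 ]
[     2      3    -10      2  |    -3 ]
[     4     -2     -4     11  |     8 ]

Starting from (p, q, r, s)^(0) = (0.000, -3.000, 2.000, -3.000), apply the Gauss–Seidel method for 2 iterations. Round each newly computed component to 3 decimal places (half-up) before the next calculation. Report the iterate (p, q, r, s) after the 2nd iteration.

Iteration 1:
  p = (-11 - (3)·-3.000 - (4)·2.000 - (3)·-3.000) / (11) = -0.091
  q = (10 - (3)·-0.091 - (-3)·2.000 - (2)·-3.000) / (12) = 1.856
  r = (-3 - (2)·-0.091 - (3)·1.856 - (2)·-3.000) / (-10) = 0.239
  s = (8 - (4)·-0.091 - (-2)·1.856 - (-4)·0.239) / (11) = 1.185
Iteration 2:
  p = (-11 - (3)·1.856 - (4)·0.239 - (3)·1.185) / (11) = -1.916
  q = (10 - (3)·-1.916 - (-3)·0.239 - (2)·1.185) / (12) = 1.175
  r = (-3 - (2)·-1.916 - (3)·1.175 - (2)·1.185) / (-10) = 0.506
  s = (8 - (4)·-1.916 - (-2)·1.175 - (-4)·0.506) / (11) = 1.822

(-1.916, 1.175, 0.506, 1.822)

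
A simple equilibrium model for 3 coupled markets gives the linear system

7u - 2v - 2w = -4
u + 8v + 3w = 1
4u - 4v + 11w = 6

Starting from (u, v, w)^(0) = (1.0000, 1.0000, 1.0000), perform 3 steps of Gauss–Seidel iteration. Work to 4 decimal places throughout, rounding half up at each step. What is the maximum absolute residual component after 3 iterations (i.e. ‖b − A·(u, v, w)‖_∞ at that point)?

0.4596

Iteration 1:
  u = (-4 - (-2)·1.0000 - (-2)·1.0000) / (7) = 0.0000
  v = (1 - (1)·0.0000 - (3)·1.0000) / (8) = -0.2500
  w = (6 - (4)·0.0000 - (-4)·-0.2500) / (11) = 0.4545
Iteration 2:
  u = (-4 - (-2)·-0.2500 - (-2)·0.4545) / (7) = -0.5130
  v = (1 - (1)·-0.5130 - (3)·0.4545) / (8) = 0.0187
  w = (6 - (4)·-0.5130 - (-4)·0.0187) / (11) = 0.7388
Iteration 3:
  u = (-4 - (-2)·0.0187 - (-2)·0.7388) / (7) = -0.3550
  v = (1 - (1)·-0.3550 - (3)·0.7388) / (8) = -0.1077
  w = (6 - (4)·-0.3550 - (-4)·-0.1077) / (11) = 0.6354
Residual b − A·x = (-0.4596, 0.3104, -0.0002); ∞-norm = 0.4596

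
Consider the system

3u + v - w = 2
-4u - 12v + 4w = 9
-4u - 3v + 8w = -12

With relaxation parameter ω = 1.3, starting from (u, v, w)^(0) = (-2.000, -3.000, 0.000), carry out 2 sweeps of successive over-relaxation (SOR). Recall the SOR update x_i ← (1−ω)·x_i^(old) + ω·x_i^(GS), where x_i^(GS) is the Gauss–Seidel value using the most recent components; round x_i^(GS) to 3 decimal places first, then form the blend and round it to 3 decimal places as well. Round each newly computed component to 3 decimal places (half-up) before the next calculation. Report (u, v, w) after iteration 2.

(0.254, -1.037, -2.059)

Iteration 1:
  u: GS value = (2 - (1)·-3.000 - (-1)·0.000) / (3) = 1.667;  u ← (1−ω)·-2.000 + ω·1.667 = 2.767
  v: GS value = (9 - (-4)·2.767 - (4)·0.000) / (-12) = -1.672;  v ← (1−ω)·-3.000 + ω·-1.672 = -1.274
  w: GS value = (-12 - (-4)·2.767 - (-3)·-1.274) / (8) = -0.594;  w ← (1−ω)·0.000 + ω·-0.594 = -0.772
Iteration 2:
  u: GS value = (2 - (1)·-1.274 - (-1)·-0.772) / (3) = 0.834;  u ← (1−ω)·2.767 + ω·0.834 = 0.254
  v: GS value = (9 - (-4)·0.254 - (4)·-0.772) / (-12) = -1.092;  v ← (1−ω)·-1.274 + ω·-1.092 = -1.037
  w: GS value = (-12 - (-4)·0.254 - (-3)·-1.037) / (8) = -1.762;  w ← (1−ω)·-0.772 + ω·-1.762 = -2.059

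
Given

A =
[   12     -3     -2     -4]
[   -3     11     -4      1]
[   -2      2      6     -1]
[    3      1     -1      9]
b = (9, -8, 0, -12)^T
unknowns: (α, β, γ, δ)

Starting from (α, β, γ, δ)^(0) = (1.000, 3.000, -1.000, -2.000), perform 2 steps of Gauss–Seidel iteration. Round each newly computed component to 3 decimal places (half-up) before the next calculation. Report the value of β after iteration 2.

-0.519

Iteration 1:
  α = (9 - (-3)·3.000 - (-2)·-1.000 - (-4)·-2.000) / (12) = 0.667
  β = (-8 - (-3)·0.667 - (-4)·-1.000 - (1)·-2.000) / (11) = -0.727
  γ = (0 - (-2)·0.667 - (2)·-0.727 - (-1)·-2.000) / (6) = 0.131
  δ = (-12 - (3)·0.667 - (1)·-0.727 - (-1)·0.131) / (9) = -1.460
Iteration 2:
  α = (9 - (-3)·-0.727 - (-2)·0.131 - (-4)·-1.460) / (12) = 0.103
  β = (-8 - (-3)·0.103 - (-4)·0.131 - (1)·-1.460) / (11) = -0.519
  γ = (0 - (-2)·0.103 - (2)·-0.519 - (-1)·-1.460) / (6) = -0.036
  δ = (-12 - (3)·0.103 - (1)·-0.519 - (-1)·-0.036) / (9) = -1.314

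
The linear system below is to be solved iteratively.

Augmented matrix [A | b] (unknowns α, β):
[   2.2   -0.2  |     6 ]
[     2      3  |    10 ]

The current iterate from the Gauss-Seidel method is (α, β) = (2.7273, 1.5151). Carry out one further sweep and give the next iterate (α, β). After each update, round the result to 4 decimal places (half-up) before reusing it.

(2.8650, 1.4233)

One sweep:
  α = (6 - (-0.2)·1.5151) / (2.2) = 2.8650
  β = (10 - (2)·2.8650) / (3) = 1.4233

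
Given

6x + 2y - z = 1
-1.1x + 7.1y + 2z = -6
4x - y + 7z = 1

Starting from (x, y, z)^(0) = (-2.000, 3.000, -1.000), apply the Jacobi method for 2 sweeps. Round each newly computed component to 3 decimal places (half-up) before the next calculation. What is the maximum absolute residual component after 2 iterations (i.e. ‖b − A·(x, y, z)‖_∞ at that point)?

7.585

Iteration 1:
  x = (1 - (2)·3.000 - (-1)·-1.000) / (6) = -1.000
  y = (-6 - (-1.1)·-2.000 - (2)·-1.000) / (7.1) = -0.873
  z = (1 - (4)·-2.000 - (-1)·3.000) / (7) = 1.714
Iteration 2:
  x = (1 - (2)·-0.873 - (-1)·1.714) / (6) = 0.743
  y = (-6 - (-1.1)·-1.000 - (2)·1.714) / (7.1) = -1.483
  z = (1 - (4)·-1.000 - (-1)·-0.873) / (7) = 0.590
Residual b − A·x = (0.098, 4.167, -7.585); ∞-norm = 7.585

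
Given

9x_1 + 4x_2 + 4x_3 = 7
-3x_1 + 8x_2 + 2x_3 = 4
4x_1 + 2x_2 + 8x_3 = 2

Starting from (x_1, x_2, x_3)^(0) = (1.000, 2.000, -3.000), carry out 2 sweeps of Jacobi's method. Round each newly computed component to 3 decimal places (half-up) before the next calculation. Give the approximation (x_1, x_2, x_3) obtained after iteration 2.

Iteration 1:
  x_1 = (7 - (4)·2.000 - (4)·-3.000) / (9) = 1.222
  x_2 = (4 - (-3)·1.000 - (2)·-3.000) / (8) = 1.625
  x_3 = (2 - (4)·1.000 - (2)·2.000) / (8) = -0.750
Iteration 2:
  x_1 = (7 - (4)·1.625 - (4)·-0.750) / (9) = 0.389
  x_2 = (4 - (-3)·1.222 - (2)·-0.750) / (8) = 1.146
  x_3 = (2 - (4)·1.222 - (2)·1.625) / (8) = -0.767

(0.389, 1.146, -0.767)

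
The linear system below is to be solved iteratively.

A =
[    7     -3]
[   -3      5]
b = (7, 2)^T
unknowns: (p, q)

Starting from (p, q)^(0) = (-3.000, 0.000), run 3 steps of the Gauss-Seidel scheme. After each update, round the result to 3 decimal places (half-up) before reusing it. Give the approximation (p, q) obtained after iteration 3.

Iteration 1:
  p = (7 - (-3)·0.000) / (7) = 1.000
  q = (2 - (-3)·1.000) / (5) = 1.000
Iteration 2:
  p = (7 - (-3)·1.000) / (7) = 1.429
  q = (2 - (-3)·1.429) / (5) = 1.257
Iteration 3:
  p = (7 - (-3)·1.257) / (7) = 1.539
  q = (2 - (-3)·1.539) / (5) = 1.323

(1.539, 1.323)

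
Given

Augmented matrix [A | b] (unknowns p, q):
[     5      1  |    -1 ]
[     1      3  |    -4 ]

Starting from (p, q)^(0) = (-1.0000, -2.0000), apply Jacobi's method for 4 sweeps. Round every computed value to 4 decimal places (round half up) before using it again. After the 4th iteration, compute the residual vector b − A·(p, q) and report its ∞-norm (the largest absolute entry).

Iteration 1:
  p = (-1 - (1)·-2.0000) / (5) = 0.2000
  q = (-4 - (1)·-1.0000) / (3) = -1.0000
Iteration 2:
  p = (-1 - (1)·-1.0000) / (5) = 0.0000
  q = (-4 - (1)·0.2000) / (3) = -1.4000
Iteration 3:
  p = (-1 - (1)·-1.4000) / (5) = 0.0800
  q = (-4 - (1)·0.0000) / (3) = -1.3333
Iteration 4:
  p = (-1 - (1)·-1.3333) / (5) = 0.0667
  q = (-4 - (1)·0.0800) / (3) = -1.3600
Residual b − A·x = (0.0265, 0.0133); ∞-norm = 0.0265

0.0265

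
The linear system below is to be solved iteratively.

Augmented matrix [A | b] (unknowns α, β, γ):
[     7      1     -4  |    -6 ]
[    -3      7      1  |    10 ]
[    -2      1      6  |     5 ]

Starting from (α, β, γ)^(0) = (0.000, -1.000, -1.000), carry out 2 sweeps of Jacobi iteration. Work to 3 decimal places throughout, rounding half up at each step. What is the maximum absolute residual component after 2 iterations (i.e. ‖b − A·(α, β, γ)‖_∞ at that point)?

Iteration 1:
  α = (-6 - (1)·-1.000 - (-4)·-1.000) / (7) = -1.286
  β = (10 - (-3)·0.000 - (1)·-1.000) / (7) = 1.571
  γ = (5 - (-2)·0.000 - (1)·-1.000) / (6) = 1.000
Iteration 2:
  α = (-6 - (1)·1.571 - (-4)·1.000) / (7) = -0.510
  β = (10 - (-3)·-1.286 - (1)·1.000) / (7) = 0.735
  γ = (5 - (-2)·-1.286 - (1)·1.571) / (6) = 0.143
Residual b − A·x = (-2.593, 3.182, 2.387); ∞-norm = 3.182

3.182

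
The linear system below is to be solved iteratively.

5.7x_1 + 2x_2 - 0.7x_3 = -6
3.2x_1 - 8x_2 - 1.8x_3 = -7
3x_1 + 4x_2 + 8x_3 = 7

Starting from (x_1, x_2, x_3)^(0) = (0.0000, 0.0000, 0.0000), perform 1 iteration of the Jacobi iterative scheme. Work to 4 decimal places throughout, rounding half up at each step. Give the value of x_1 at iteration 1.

-1.0526

Iteration 1:
  x_1 = (-6 - (2)·0.0000 - (-0.7)·0.0000) / (5.7) = -1.0526
  x_2 = (-7 - (3.2)·0.0000 - (-1.8)·0.0000) / (-8) = 0.8750
  x_3 = (7 - (3)·0.0000 - (4)·0.0000) / (8) = 0.8750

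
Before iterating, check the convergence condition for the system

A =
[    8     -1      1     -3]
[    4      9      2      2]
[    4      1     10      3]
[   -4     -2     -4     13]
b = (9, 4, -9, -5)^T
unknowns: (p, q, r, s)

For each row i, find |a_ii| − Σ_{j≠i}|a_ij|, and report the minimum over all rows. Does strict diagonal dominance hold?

row 1: |8| − (1+1+3) = 3
row 2: |9| − (4+2+2) = 1
row 3: |10| − (4+1+3) = 2
row 4: |13| − (4+2+4) = 3
minimum over rows = 1 → strictly diagonally dominant (convergence guaranteed)

1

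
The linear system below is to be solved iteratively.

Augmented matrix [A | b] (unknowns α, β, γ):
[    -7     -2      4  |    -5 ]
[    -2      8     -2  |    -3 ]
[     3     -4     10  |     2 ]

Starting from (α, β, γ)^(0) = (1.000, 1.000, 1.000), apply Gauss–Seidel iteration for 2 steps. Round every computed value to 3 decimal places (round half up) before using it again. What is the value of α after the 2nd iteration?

0.650

Iteration 1:
  α = (-5 - (-2)·1.000 - (4)·1.000) / (-7) = 1.000
  β = (-3 - (-2)·1.000 - (-2)·1.000) / (8) = 0.125
  γ = (2 - (3)·1.000 - (-4)·0.125) / (10) = -0.050
Iteration 2:
  α = (-5 - (-2)·0.125 - (4)·-0.050) / (-7) = 0.650
  β = (-3 - (-2)·0.650 - (-2)·-0.050) / (8) = -0.225
  γ = (2 - (3)·0.650 - (-4)·-0.225) / (10) = -0.085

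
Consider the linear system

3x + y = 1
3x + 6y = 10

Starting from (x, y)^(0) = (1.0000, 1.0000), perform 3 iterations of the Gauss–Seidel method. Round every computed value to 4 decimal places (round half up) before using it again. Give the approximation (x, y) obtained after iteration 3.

Iteration 1:
  x = (1 - (1)·1.0000) / (3) = 0.0000
  y = (10 - (3)·0.0000) / (6) = 1.6667
Iteration 2:
  x = (1 - (1)·1.6667) / (3) = -0.2222
  y = (10 - (3)·-0.2222) / (6) = 1.7778
Iteration 3:
  x = (1 - (1)·1.7778) / (3) = -0.2593
  y = (10 - (3)·-0.2593) / (6) = 1.7963

(-0.2593, 1.7963)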